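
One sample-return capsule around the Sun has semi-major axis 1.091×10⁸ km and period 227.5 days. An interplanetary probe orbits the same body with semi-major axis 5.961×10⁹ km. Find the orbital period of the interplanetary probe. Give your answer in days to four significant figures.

Kepler's third law: T² ∝ a³, so T₂ = T₁ (a₂/a₁)^(3/2).
a₂/a₁ = 54.64, (a₂/a₁)^(3/2) = 403.9.
T₂ = 227.5 × 403.9 = 91880 days.

T₂ ≈ 91880 days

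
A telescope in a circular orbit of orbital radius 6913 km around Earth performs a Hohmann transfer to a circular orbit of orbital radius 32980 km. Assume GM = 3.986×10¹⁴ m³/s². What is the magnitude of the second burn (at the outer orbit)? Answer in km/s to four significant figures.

Δv ≈ 1.430 km/s

r₁ = 6913 km = 6.913×10⁶ m.
r₂ = 32980 km = 3.298×10⁷ m.
Transfer ellipse a_t = (r₁ + r₂)/2 = 1.995×10⁷ m.
At r₁: circular v_c1 = √(μ/r₁) = 7593 m/s; transfer-perigee v_p = √[μ(2/r₁ − 1/a_t)] = 9764 m/s.
At r₂: circular v_c2 = √(μ/r₂) = 3477 m/s; transfer-apogee v_a = √[μ(2/r₂ − 1/a_t)] = 2047 m/s.
Δv₂ = v_c2 − v_a = 1430 m/s.
= 1.430 km/s.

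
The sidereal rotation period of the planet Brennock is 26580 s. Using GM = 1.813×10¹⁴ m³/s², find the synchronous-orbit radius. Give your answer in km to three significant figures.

A synchronous orbit has period T, so by Kepler's third law a = (μT²/4π²)^(1/3).
μT²/4π² = 1.813×10¹⁴ × (2.658×10⁴)² / 39.48 = 3.245×10²¹ m³.
a = 1.480×10⁷ m = 14804 km.

r_sync ≈ 14800 km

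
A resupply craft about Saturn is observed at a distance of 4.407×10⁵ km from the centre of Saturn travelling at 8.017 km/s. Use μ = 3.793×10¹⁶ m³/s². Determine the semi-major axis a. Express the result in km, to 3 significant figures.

a ≈ 3.52×10⁵ km

r = 4.407×10⁸ m.
Specific orbital energy ε = v²/2 − μ/r = (8017)²/2 − 3.793×10¹⁶/4.407×10⁸ = -5.393×10⁷ J/kg.
Since ε = −μ/(2a), a = −μ/(2ε) = 3.516×10⁸ m = 3.5165×10⁵ km.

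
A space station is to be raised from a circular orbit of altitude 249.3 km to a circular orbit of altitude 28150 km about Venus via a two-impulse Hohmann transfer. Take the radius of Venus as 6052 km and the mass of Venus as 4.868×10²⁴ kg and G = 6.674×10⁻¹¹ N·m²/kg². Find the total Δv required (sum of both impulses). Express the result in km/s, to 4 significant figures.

Δv_total ≈ 3.514 km/s

μ = GM = 6.674×10⁻¹¹ × 4.868×10²⁴ = 3.249×10¹⁴ m³/s².
r₁ = 6052 + 249.3 = 6301.3 km = 6.3013×10⁶ m.
r₂ = 6052 + 28150 = 34202 km = 3.4202×10⁷ m.
Transfer ellipse a_t = (r₁ + r₂)/2 = 2.025×10⁷ m.
At r₁: circular v_c1 = √(μ/r₁) = 7180 m/s; transfer-periapsis v_p = √[μ(2/r₁ − 1/a_t)] = 9331 m/s.
Δv₁ = v_p − v_c1 = 2151 m/s.
At r₂: circular v_c2 = √(μ/r₂) = 3082 m/s; transfer-apoapsis v_a = √[μ(2/r₂ − 1/a_t)] = 1719 m/s.
Δv₂ = v_c2 − v_a = 1363 m/s.
Total Δv = Δv₁ + Δv₂ = 3514 m/s = 3.514 km/s.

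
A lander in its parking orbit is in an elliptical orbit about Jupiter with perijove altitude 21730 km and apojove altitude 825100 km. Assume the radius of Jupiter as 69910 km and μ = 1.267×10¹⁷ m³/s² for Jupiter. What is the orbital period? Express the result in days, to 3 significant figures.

r_p = 69910 + 21730 = 91640 km = 9.1640×10⁷ m.
r_a = 69910 + 825100 = 895010 km = 8.9501×10⁸ m.
Semi-major axis a = (r_p + r_a)/2 = (91640 + 8.9501×10⁵)/2 = 4.9332×10⁵ km = 4.933×10⁸ m.
By Kepler's third law T = 2π√(a³/μ) = 2π × 3.078×10⁴ = 1.934×10⁵ s.
= 2.239 days.

T ≈ 2.24 days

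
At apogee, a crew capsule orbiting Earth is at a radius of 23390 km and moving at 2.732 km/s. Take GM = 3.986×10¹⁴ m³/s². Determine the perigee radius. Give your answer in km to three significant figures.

r_a = 2.339×10⁷ m.
Specific energy ε = v²/2 − μ/r = -1.331×10⁷ J/kg, so a = −μ/(2ε) = 1.497×10⁷ m.
The apsides satisfy r_p + r_a = 2a, so the perigee radius is 2a − r_a = 6.558×10⁶ m = 6558.4 km.

perigee radius ≈ 6560 km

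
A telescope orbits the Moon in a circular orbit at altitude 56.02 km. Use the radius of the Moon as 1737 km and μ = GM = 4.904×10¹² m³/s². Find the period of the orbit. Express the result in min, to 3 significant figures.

T ≈ 114 min

r = 1737 + 56.02 = 1793.0 km = 1.7930×10⁶ m.
Kepler's third law: T = 2π√(r³/μ) = 2π√((1.793×10⁶)³ / 4.904×10¹²).
r³/μ = 1.175×10⁶ s², so T = 2π × 1.084×10³ = 6.812×10³ s.
Converting: 6.812×10³ s ÷ 60.00 = 113.5 min.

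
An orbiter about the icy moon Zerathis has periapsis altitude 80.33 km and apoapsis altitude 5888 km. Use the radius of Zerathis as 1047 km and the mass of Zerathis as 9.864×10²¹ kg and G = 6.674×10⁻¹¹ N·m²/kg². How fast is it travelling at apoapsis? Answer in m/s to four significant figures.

μ = GM = 6.674×10⁻¹¹ × 9.864×10²¹ = 6.583×10¹¹ m³/s².
r_p = 1047 + 80.33 = 1127.3 km = 1.1273×10⁶ m.
r_a = 1047 + 5888 = 6935.0 km = 6.9350×10⁶ m.
Semi-major axis a = (r_p + r_a)/2 = 4031.2 km = 4.031×10⁶ m.
Vis-viva: v² = μ(2/r − 1/a) = 6.583×10¹¹ × (2.884×10⁻⁷ − 2.481×10⁻⁷) = 2.655×10⁴ m²/s².
v = 162.9 m/s.

v ≈ 162.9 m/s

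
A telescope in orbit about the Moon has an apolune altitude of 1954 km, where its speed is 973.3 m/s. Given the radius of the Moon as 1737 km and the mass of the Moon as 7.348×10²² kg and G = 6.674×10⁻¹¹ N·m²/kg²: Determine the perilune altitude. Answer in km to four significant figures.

μ = GM = 6.674×10⁻¹¹ × 7.348×10²² = 4.904×10¹² m³/s².
r_a = 1737 + 1954 = 3691.0 km = 3.691×10⁶ m.
Specific energy ε = v²/2 − μ/r = -8.550×10⁵ J/kg, so a = −μ/(2ε) = 2.868×10⁶ m.
The apsides satisfy r_p + r_a = 2a, so the perilune radius is 2a − r_a = 2.045×10⁶ m = 2044.8 km.
Perilune altitude = 2044.8 − 1737 = 307.77 km.

perilune altitude ≈ 307.8 km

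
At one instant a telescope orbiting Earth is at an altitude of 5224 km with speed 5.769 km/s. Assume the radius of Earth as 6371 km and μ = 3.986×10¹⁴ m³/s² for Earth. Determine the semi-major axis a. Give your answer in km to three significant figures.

r = 6371 + 5224 = 11595 km = 1.160×10⁷ m.
Specific orbital energy ε = v²/2 − μ/r = (5769)²/2 − 3.986×10¹⁴/1.160×10⁷ = -1.774×10⁷ J/kg.
Since ε = −μ/(2a), a = −μ/(2ε) = 1.124×10⁷ m = 11237 km.

a ≈ 11200 km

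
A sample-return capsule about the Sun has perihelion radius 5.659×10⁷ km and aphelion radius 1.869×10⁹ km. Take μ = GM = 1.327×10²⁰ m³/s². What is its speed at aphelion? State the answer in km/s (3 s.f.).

v ≈ 2.04 km/s

Semi-major axis a = (r_p + r_a)/2 = 9.6280×10⁸ km = 9.628×10¹¹ m.
Vis-viva: v² = μ(2/r − 1/a) = 1.327×10²⁰ × (1.070×10⁻¹² − 1.039×10⁻¹²) = 4.173×10⁶ m²/s².
v = 2043 m/s = 2.043 km/s.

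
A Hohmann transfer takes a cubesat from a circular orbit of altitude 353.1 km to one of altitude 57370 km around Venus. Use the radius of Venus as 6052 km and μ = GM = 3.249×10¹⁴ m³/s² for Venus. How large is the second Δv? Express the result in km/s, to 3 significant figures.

r₁ = 6052 + 353.1 = 6405.1 km = 6.4051×10⁶ m.
r₂ = 6052 + 57370 = 63422 km = 6.3422×10⁷ m.
Transfer ellipse a_t = (r₁ + r₂)/2 = 3.491×10⁷ m.
At r₁: circular v_c1 = √(μ/r₁) = 7122 m/s; transfer-periapsis v_p = √[μ(2/r₁ − 1/a_t)] = 9599 m/s.
At r₂: circular v_c2 = √(μ/r₂) = 2263 m/s; transfer-apoapsis v_a = √[μ(2/r₂ − 1/a_t)] = 969.4 m/s.
Δv₂ = v_c2 − v_a = 1294 m/s.
= 1.294 km/s.

Δv ≈ 1.29 km/s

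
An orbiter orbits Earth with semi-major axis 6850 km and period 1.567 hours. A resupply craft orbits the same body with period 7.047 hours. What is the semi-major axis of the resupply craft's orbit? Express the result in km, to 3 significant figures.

a₂ ≈ 18700 km

Kepler's third law: a³ ∝ T², so a₂ = a₁ (T₂/T₁)^(2/3).
T₂/T₁ = 4.497, (T₂/T₁)^(2/3) = 2.725.
a₂ = 6850 × 2.725 = 18660 km.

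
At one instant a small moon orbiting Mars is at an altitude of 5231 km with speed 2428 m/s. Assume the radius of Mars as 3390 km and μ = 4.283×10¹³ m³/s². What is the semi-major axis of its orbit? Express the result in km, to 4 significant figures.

r = 3390 + 5231 = 8621.0 km = 8.621×10⁶ m.
Specific orbital energy ε = v²/2 − μ/r = (2428)²/2 − 4.283×10¹³/8.621×10⁶ = -2.021×10⁶ J/kg.
Since ε = −μ/(2a), a = −μ/(2ε) = 1.060×10⁷ m = 10599 km.

a ≈ 10600 km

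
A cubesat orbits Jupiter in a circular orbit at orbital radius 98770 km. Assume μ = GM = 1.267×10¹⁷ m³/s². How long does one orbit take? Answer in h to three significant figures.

T ≈ 4.81 h

r = 98770 km = 9.877×10⁷ m.
Kepler's third law: T = 2π√(r³/μ) = 2π√((9.877×10⁷)³ / 1.267×10¹⁷).
r³/μ = 7.605×10⁶ s², so T = 2π × 2.758×10³ = 1.733×10⁴ s.
Converting: 1.733×10⁴ s ÷ 3600 = 4.813 h.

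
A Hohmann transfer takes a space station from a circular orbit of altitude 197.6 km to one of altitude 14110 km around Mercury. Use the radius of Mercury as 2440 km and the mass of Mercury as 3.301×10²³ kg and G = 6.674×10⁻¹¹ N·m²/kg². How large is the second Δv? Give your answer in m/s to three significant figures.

μ = GM = 6.674×10⁻¹¹ × 3.301×10²³ = 2.203×10¹³ m³/s².
r₁ = 2440 + 197.6 = 2637.6 km = 2.6376×10⁶ m.
r₂ = 2440 + 14110 = 16550 km = 1.6550×10⁷ m.
Transfer ellipse a_t = (r₁ + r₂)/2 = 9.594×10⁶ m.
At r₁: circular v_c1 = √(μ/r₁) = 2890 m/s; transfer-periherm v_p = √[μ(2/r₁ − 1/a_t)] = 3796 m/s.
At r₂: circular v_c2 = √(μ/r₂) = 1154 m/s; transfer-apoherm v_a = √[μ(2/r₂ − 1/a_t)] = 605.0 m/s.
Δv₂ = v_c2 − v_a = 548.8 m/s.

Δv ≈ 549 m/s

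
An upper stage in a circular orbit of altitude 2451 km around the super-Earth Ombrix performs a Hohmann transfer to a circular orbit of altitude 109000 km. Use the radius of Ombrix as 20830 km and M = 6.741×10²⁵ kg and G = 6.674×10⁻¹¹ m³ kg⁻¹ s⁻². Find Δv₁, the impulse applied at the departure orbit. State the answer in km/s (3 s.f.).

Δv ≈ 4.20 km/s

μ = GM = 6.674×10⁻¹¹ × 6.741×10²⁵ = 4.499×10¹⁵ m³/s².
r₁ = 20830 + 2451 = 23281 km = 2.3281×10⁷ m.
r₂ = 20830 + 109000 = 129830 km = 1.2983×10⁸ m.
Transfer ellipse a_t = (r₁ + r₂)/2 = 7.656×10⁷ m.
At r₁: circular v_c1 = √(μ/r₁) = 13900 m/s; transfer-periapsis v_p = √[μ(2/r₁ − 1/a_t)] = 18100 m/s.
Δv₁ = v_p − v_c1 = 4202 m/s.
= 4.202 km/s.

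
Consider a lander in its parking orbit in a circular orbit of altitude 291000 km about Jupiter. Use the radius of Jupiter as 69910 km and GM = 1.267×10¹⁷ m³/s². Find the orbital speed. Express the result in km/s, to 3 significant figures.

r = 69910 + 291000 = 360910 km = 3.6091×10⁸ m.
For a circular orbit v = √(μ/r) = √(1.267×10¹⁷ / 3.609×10⁸) = √(3.511×10⁸) = 18740 m/s.
That is 18.74 km/s.

v ≈ 18.7 km/s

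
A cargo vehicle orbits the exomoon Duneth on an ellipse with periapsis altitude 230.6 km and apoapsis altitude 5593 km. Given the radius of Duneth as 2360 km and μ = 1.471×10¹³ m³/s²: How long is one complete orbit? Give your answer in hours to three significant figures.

r_p = 2360 + 230.6 = 2590.6 km = 2.5906×10⁶ m.
r_a = 2360 + 5593 = 7953.0 km = 7.9530×10⁶ m.
Semi-major axis a = (r_p + r_a)/2 = (2590.6 + 7953.0)/2 = 5271.8 km = 5.272×10⁶ m.
By Kepler's third law T = 2π√(a³/μ) = 2π × 3.156×10³ = 1.983×10⁴ s.
= 5.508 hours.

T ≈ 5.51 hours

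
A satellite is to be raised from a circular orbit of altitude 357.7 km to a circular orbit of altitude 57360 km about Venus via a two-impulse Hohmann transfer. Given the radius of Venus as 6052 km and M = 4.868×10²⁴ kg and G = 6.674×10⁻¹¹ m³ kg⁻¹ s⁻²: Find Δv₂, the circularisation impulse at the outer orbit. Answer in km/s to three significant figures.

μ = GM = 6.674×10⁻¹¹ × 4.868×10²⁴ = 3.249×10¹⁴ m³/s².
r₁ = 6052 + 357.7 = 6409.7 km = 6.4097×10⁶ m.
r₂ = 6052 + 57360 = 63412 km = 6.3412×10⁷ m.
Transfer ellipse a_t = (r₁ + r₂)/2 = 3.491×10⁷ m.
At r₁: circular v_c1 = √(μ/r₁) = 7120 m/s; transfer-periapsis v_p = √[μ(2/r₁ − 1/a_t)] = 9595 m/s.
At r₂: circular v_c2 = √(μ/r₂) = 2264 m/s; transfer-apoapsis v_a = √[μ(2/r₂ − 1/a_t)] = 969.9 m/s.
Δv₂ = v_c2 − v_a = 1294 m/s.
= 1.294 km/s.

Δv ≈ 1.29 km/s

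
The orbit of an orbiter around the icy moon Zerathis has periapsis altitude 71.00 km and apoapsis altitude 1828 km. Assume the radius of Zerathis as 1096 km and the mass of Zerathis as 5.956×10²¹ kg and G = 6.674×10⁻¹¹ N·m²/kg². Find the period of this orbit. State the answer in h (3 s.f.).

T ≈ 8.10 h

μ = GM = 6.674×10⁻¹¹ × 5.956×10²¹ = 3.975×10¹¹ m³/s².
r_p = 1096 + 71.00 = 1167.0 km = 1.1670×10⁶ m.
r_a = 1096 + 1828 = 2924.0 km = 2.9240×10⁶ m.
Semi-major axis a = (r_p + r_a)/2 = (1167.0 + 2924.0)/2 = 2045.5 km = 2.046×10⁶ m.
By Kepler's third law T = 2π√(a³/μ) = 2π × 4.640×10³ = 2.915×10⁴ s.
= 8.099 h.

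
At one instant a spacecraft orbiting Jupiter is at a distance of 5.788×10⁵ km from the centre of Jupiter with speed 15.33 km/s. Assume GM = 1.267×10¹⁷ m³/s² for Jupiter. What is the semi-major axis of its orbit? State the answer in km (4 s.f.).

a ≈ 6.248×10⁵ km

r = 5.788×10⁸ m.
Vis-viva rearranged: 1/a = 2/r − v²/μ = 3.455×10⁻⁹ − 1.855×10⁻⁹ = 1.601×10⁻⁹ m⁻¹.
a = 6.248×10⁸ m = 6.2477×10⁵ km.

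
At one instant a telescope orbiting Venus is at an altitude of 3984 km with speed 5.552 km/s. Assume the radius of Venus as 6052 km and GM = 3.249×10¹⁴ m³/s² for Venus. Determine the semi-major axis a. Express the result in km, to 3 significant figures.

a ≈ 9580 km

r = 6052 + 3984 = 10036 km = 1.004×10⁷ m.
Vis-viva rearranged: 1/a = 2/r − v²/μ = 1.993×10⁻⁷ − 9.487×10⁻⁸ = 1.044×10⁻⁷ m⁻¹.
a = 9.578×10⁶ m = 9577.8 km.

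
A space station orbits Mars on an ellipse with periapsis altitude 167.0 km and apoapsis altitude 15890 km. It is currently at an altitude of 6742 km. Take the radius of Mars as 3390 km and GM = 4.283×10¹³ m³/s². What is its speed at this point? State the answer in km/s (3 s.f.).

v ≈ 2.17 km/s

r_p = 3390 + 167.0 = 3557.0 km = 3.5570×10⁶ m.
r_a = 3390 + 15890 = 19280 km = 1.9280×10⁷ m.
r = 3390 + 6742 = 10132 km = 1.013×10⁷ m.
Semi-major axis a = (r_p + r_a)/2 = 11418 km = 1.142×10⁷ m.
Vis-viva: v² = μ(2/r − 1/a) = 4.283×10¹³ × (1.974×10⁻⁷ − 8.758×10⁻⁸) = 4.703×10⁶ m²/s².
v = 2169 m/s = 2.169 km/s.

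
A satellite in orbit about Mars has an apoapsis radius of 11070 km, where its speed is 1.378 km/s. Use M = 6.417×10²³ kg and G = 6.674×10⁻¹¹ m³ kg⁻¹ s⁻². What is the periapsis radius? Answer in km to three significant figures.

μ = GM = 6.674×10⁻¹¹ × 6.417×10²³ = 4.283×10¹³ m³/s².
r_a = 1.107×10⁷ m.
Specific energy ε = v²/2 − μ/r = -2.919×10⁶ J/kg, so a = −μ/(2ε) = 7.335×10⁶ m.
The apsides satisfy r_p + r_a = 2a, so the periapsis radius is 2a − r_a = 3.600×10⁶ m = 3600.3 km.

periapsis radius ≈ 3600 km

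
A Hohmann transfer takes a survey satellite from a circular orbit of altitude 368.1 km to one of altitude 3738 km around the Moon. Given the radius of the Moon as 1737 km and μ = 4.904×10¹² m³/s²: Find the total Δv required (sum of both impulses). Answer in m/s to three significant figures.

r₁ = 1737 + 368.1 = 2105.1 km = 2.1051×10⁶ m.
r₂ = 1737 + 3738 = 5475.0 km = 5.4750×10⁶ m.
Transfer ellipse a_t = (r₁ + r₂)/2 = 3.790×10⁶ m.
At r₁: circular v_c1 = √(μ/r₁) = 1526 m/s; transfer-perilune v_p = √[μ(2/r₁ − 1/a_t)] = 1834 m/s.
Δv₁ = v_p − v_c1 = 308.2 m/s.
At r₂: circular v_c2 = √(μ/r₂) = 946.4 m/s; transfer-apolune v_a = √[μ(2/r₂ − 1/a_t)] = 705.3 m/s.
Δv₂ = v_c2 − v_a = 241.1 m/s.
Total Δv = Δv₁ + Δv₂ = 549.2 m/s.

Δv_total ≈ 549 m/s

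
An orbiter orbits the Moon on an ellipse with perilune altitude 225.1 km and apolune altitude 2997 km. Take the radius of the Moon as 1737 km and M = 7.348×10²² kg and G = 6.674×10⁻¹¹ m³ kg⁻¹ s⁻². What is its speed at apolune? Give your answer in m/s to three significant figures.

μ = GM = 6.674×10⁻¹¹ × 7.348×10²² = 4.904×10¹² m³/s².
r_p = 1737 + 225.1 = 1962.1 km = 1.9621×10⁶ m.
r_a = 1737 + 2997 = 4734.0 km = 4.7340×10⁶ m.
Semi-major axis a = (r_p + r_a)/2 = 3348.1 km = 3.348×10⁶ m.
Vis-viva: v² = μ(2/r − 1/a) = 4.904×10¹² × (4.225×10⁻⁷ − 2.987×10⁻⁷) = 6.071×10⁵ m²/s².
v = 779.2 m/s.

v ≈ 779 m/s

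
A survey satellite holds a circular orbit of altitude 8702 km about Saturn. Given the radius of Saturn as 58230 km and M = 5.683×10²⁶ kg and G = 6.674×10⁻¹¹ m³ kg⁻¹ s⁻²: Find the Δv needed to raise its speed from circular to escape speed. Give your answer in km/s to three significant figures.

μ = GM = 6.674×10⁻¹¹ × 5.683×10²⁶ = 3.793×10¹⁶ m³/s².
r = 58230 + 8702 = 66932 km = 6.6932×10⁷ m.
Circular speed v_c = √(μ/r) = 23800 m/s.
Escape speed v_esc = √(2μ/r) = √2 × v_c = 33670 m/s.
Δv = v_esc − v_c = 9860 m/s = 9.860 km/s.

Δv ≈ 9.86 km/s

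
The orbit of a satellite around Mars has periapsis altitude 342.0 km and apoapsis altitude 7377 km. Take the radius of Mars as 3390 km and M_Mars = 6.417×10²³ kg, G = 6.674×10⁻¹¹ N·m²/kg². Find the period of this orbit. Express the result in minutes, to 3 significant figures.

μ = GM = 6.674×10⁻¹¹ × 6.417×10²³ = 4.283×10¹³ m³/s².
r_p = 3390 + 342.0 = 3732.0 km = 3.7320×10⁶ m.
r_a = 3390 + 7377 = 10767 km = 1.0767×10⁷ m.
Semi-major axis a = (r_p + r_a)/2 = (3732.0 + 10767)/2 = 7249.5 km = 7.250×10⁶ m.
By Kepler's third law T = 2π√(a³/μ) = 2π × 2.983×10³ = 1.874×10⁴ s.
= 312.3 minutes.

T ≈ 312 minutes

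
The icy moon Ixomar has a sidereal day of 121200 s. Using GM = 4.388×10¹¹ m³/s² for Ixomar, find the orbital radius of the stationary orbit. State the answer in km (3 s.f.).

r_sync ≈ 5470 km

A synchronous orbit has period T, so by Kepler's third law a = (μT²/4π²)^(1/3).
μT²/4π² = 4.388×10¹¹ × (1.212×10⁵)² / 39.48 = 1.633×10²⁰ m³.
a = 5.466×10⁶ m = 5465.6 km.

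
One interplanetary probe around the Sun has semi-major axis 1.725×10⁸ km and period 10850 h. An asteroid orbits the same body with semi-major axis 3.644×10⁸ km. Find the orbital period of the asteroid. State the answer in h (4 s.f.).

Kepler's third law: T² ∝ a³, so T₂ = T₁ (a₂/a₁)^(3/2).
a₂/a₁ = 2.112, (a₂/a₁)^(3/2) = 3.070.
T₂ = 10850 × 3.070 = 33310 h.

T₂ ≈ 33310 h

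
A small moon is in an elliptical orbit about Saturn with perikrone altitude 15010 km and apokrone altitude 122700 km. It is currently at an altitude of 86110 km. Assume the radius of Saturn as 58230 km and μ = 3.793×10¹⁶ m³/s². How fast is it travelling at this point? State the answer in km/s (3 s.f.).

v ≈ 15.1 km/s

r_p = 58230 + 15010 = 73240 km = 7.3240×10⁷ m.
r_a = 58230 + 122700 = 180930 km = 1.8093×10⁸ m.
r = 58230 + 86110 = 1.4434×10⁵ km = 1.443×10⁸ m.
Semi-major axis a = (r_p + r_a)/2 = 1.2708×10⁵ km = 1.271×10⁸ m.
Vis-viva: v² = μ(2/r − 1/a) = 3.793×10¹⁶ × (1.386×10⁻⁸ − 7.869×10⁻⁹) = 2.271×10⁸ m²/s².
v = 15070 m/s = 15.07 km/s.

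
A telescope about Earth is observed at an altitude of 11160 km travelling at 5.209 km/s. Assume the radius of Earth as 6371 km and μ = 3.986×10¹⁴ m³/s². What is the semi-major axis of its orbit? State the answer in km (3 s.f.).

a ≈ 21700 km

r = 6371 + 11160 = 17531 km = 1.753×10⁷ m.
Vis-viva rearranged: 1/a = 2/r − v²/μ = 1.141×10⁻⁷ − 6.807×10⁻⁸ = 4.601×10⁻⁸ m⁻¹.
a = 2.173×10⁷ m = 21734 km.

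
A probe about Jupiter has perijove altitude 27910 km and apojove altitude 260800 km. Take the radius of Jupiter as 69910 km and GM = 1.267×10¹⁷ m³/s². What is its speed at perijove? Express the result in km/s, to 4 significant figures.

r_p = 69910 + 27910 = 97820 km = 9.7820×10⁷ m.
r_a = 69910 + 260800 = 330710 km = 3.3071×10⁸ m.
Semi-major axis a = (r_p + r_a)/2 = 2.1426×10⁵ km = 2.143×10⁸ m.
Vis-viva: v² = μ(2/r − 1/a) = 1.267×10¹⁷ × (2.045×10⁻⁸ − 4.667×10⁻⁹) = 1.999×10⁹ m²/s².
v = 44710 m/s = 44.71 km/s.

v ≈ 44.71 km/s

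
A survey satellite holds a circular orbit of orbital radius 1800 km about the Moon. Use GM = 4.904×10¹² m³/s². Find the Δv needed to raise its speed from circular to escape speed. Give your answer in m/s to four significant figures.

r = 1800 km = 1.800×10⁶ m.
Circular speed v_c = √(μ/r) = 1651 m/s.
Escape speed v_esc = √(2μ/r) = √2 × v_c = 2334 m/s.
Δv = v_esc − v_c = 683.7 m/s.

Δv ≈ 683.7 m/s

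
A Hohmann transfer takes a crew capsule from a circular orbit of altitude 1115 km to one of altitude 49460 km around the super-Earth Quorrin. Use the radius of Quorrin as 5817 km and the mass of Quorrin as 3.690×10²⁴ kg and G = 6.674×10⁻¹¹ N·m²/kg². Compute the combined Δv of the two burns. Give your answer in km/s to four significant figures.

μ = GM = 6.674×10⁻¹¹ × 3.690×10²⁴ = 2.463×10¹⁴ m³/s².
r₁ = 5817 + 1115 = 6932.0 km = 6.9320×10⁶ m.
r₂ = 5817 + 49460 = 55277 km = 5.5277×10⁷ m.
Transfer ellipse a_t = (r₁ + r₂)/2 = 3.110×10⁷ m.
At r₁: circular v_c1 = √(μ/r₁) = 5960 m/s; transfer-periapsis v_p = √[μ(2/r₁ − 1/a_t)] = 7946 m/s.
Δv₁ = v_p − v_c1 = 1985 m/s.
At r₂: circular v_c2 = √(μ/r₂) = 2111 m/s; transfer-apoapsis v_a = √[μ(2/r₂ − 1/a_t)] = 996.4 m/s.
Δv₂ = v_c2 − v_a = 1114 m/s.
Total Δv = Δv₁ + Δv₂ = 3100 m/s = 3.100 km/s.

Δv_total ≈ 3.100 km/s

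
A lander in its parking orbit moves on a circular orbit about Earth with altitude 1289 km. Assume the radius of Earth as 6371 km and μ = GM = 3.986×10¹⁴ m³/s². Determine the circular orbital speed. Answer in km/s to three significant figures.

r = 6371 + 1289 = 7660.0 km = 7.6600×10⁶ m.
For a circular orbit v = √(μ/r) = √(3.986×10¹⁴ / 7.660×10⁶) = √(5.204×10⁷) = 7214 m/s.
That is 7.214 km/s.

v ≈ 7.21 km/s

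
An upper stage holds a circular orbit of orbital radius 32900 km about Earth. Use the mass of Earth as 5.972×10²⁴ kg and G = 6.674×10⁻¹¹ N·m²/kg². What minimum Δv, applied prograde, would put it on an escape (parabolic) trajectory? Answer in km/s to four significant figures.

Δv ≈ 1.442 km/s

μ = GM = 6.674×10⁻¹¹ × 5.972×10²⁴ = 3.986×10¹⁴ m³/s².
r = 32900 km = 3.290×10⁷ m.
Circular speed v_c = √(μ/r) = 3481 m/s.
Escape speed v_esc = √(2μ/r) = √2 × v_c = 4922 m/s.
Δv = v_esc − v_c = 1442 m/s = 1.442 km/s.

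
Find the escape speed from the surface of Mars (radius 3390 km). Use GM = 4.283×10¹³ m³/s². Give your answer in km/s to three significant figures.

r = R = 3.390×10⁶ m.
Escape speed v_esc = √(2μ/r) = √(2 × 4.283×10¹³ / 3.390×10⁶) = √(2.527×10⁷) = 5027 m/s.
= 5.027 km/s.

v_esc ≈ 5.03 km/s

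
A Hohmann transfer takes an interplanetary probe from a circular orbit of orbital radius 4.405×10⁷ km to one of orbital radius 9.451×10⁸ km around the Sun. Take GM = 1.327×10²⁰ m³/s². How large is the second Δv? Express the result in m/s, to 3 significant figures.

r₁ = 4.405×10⁷ km = 4.405×10¹⁰ m.
r₂ = 9.451×10⁸ km = 9.451×10¹¹ m.
Transfer ellipse a_t = (r₁ + r₂)/2 = 4.946×10¹¹ m.
At r₁: circular v_c1 = √(μ/r₁) = 54890 m/s; transfer-perihelion v_p = √[μ(2/r₁ − 1/a_t)] = 75870 m/s.
At r₂: circular v_c2 = √(μ/r₂) = 11850 m/s; transfer-aphelion v_a = √[μ(2/r₂ − 1/a_t)] = 3536 m/s.
Δv₂ = v_c2 − v_a = 8313 m/s.

Δv ≈ 8310 m/s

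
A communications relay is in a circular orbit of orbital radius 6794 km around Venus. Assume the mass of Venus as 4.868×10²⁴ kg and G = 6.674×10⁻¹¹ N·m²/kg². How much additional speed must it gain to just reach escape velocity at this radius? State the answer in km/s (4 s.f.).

μ = GM = 6.674×10⁻¹¹ × 4.868×10²⁴ = 3.249×10¹⁴ m³/s².
r = 6794 km = 6.794×10⁶ m.
Circular speed v_c = √(μ/r) = 6915 m/s.
Escape speed v_esc = √(2μ/r) = √2 × v_c = 9780 m/s.
Δv = v_esc − v_c = 2864 m/s = 2.864 km/s.

Δv ≈ 2.864 km/s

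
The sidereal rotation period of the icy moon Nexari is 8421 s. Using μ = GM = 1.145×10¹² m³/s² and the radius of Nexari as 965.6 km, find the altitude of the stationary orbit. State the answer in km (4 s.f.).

h_sync ≈ 306.1 km

A synchronous orbit has period T, so by Kepler's third law a = (μT²/4π²)^(1/3).
μT²/4π² = 1.145×10¹² × (8.421×10³)² / 39.48 = 2.057×10¹⁸ m³.
a = 1.272×10⁶ m = 1271.7 km.
Altitude h = a − R = 1271.7 − 965.6 = 306.12 km.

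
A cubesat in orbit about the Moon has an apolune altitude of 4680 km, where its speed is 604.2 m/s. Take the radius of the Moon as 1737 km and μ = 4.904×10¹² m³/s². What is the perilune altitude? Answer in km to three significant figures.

r_a = 1737 + 4680 = 6417.0 km = 6.417×10⁶ m.
Specific energy ε = v²/2 − μ/r = -5.817×10⁵ J/kg, so a = −μ/(2ε) = 4.215×10⁶ m.
The apsides satisfy r_p + r_a = 2a, so the perilune radius is 2a − r_a = 2.014×10⁶ m = 2013.6 km.
Perilune altitude = 2013.6 − 1737 = 276.59 km.

perilune altitude ≈ 277 km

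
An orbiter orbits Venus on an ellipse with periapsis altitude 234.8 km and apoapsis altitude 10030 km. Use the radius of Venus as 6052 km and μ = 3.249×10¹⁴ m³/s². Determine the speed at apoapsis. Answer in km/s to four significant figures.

v ≈ 3.370 km/s

r_p = 6052 + 234.8 = 6286.8 km = 6.2868×10⁶ m.
r_a = 6052 + 10030 = 16082 km = 1.6082×10⁷ m.
Semi-major axis a = (r_p + r_a)/2 = 11184 km = 1.118×10⁷ m.
Vis-viva: v² = μ(2/r − 1/a) = 3.249×10¹⁴ × (1.244×10⁻⁷ − 8.941×10⁻⁸) = 1.136×10⁷ m²/s².
v = 3370 m/s = 3.370 km/s.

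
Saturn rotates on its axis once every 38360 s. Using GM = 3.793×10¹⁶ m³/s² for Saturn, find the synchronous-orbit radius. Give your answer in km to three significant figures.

A synchronous orbit has period T, so by Kepler's third law a = (μT²/4π²)^(1/3).
μT²/4π² = 3.793×10¹⁶ × (3.836×10⁴)² / 39.48 = 1.414×10²⁴ m³.
a = 1.122×10⁸ m = 1.1223×10⁵ km.

r_sync ≈ 1.12×10⁵ km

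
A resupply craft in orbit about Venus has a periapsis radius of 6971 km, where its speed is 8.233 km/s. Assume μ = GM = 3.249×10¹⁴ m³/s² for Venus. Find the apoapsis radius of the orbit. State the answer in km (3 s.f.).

apoapsis radius ≈ 18600 km

r_p = 6.971×10⁶ m.
Specific energy ε = v²/2 − μ/r = -1.272×10⁷ J/kg, so a = −μ/(2ε) = 1.278×10⁷ m.
The apsides satisfy r_p + r_a = 2a, so the apoapsis radius is 2a − r_p = 1.858×10⁷ m = 18579 km.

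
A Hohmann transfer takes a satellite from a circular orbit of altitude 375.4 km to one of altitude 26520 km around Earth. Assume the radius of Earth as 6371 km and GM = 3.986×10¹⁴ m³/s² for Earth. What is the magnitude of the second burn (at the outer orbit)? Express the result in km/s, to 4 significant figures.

r₁ = 6371 + 375.4 = 6746.4 km = 6.7464×10⁶ m.
r₂ = 6371 + 26520 = 32891 km = 3.2891×10⁷ m.
Transfer ellipse a_t = (r₁ + r₂)/2 = 1.982×10⁷ m.
At r₁: circular v_c1 = √(μ/r₁) = 7687 m/s; transfer-perigee v_p = √[μ(2/r₁ − 1/a_t)] = 9902 m/s.
At r₂: circular v_c2 = √(μ/r₂) = 3481 m/s; transfer-apogee v_a = √[μ(2/r₂ − 1/a_t)] = 2031 m/s.
Δv₂ = v_c2 − v_a = 1450 m/s.
= 1.450 km/s.

Δv ≈ 1.450 km/s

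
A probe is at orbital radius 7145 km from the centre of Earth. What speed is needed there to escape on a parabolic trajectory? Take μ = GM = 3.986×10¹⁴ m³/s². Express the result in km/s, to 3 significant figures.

r = 7145 km = 7.145×10⁶ m.
Escape speed v_esc = √(2μ/r) = √(2 × 3.986×10¹⁴ / 7.145×10⁶) = √(1.116×10⁸) = 10560 m/s.
= 10.56 km/s.

v_esc ≈ 10.6 km/s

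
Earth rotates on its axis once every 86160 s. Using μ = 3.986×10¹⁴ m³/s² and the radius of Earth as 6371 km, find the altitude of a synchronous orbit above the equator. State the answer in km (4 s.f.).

h_sync ≈ 35790 km

A synchronous orbit has period T, so by Kepler's third law a = (μT²/4π²)^(1/3).
μT²/4π² = 3.986×10¹⁴ × (8.616×10⁴)² / 39.48 = 7.495×10²² m³.
a = 4.216×10⁷ m = 42163 km.
Altitude h = a − R = 42163 − 6371 = 35792 km.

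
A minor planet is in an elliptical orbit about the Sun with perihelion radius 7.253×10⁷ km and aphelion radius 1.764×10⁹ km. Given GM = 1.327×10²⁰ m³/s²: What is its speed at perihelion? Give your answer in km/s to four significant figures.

v ≈ 59.28 km/s

Semi-major axis a = (r_p + r_a)/2 = 9.1826×10⁸ km = 9.183×10¹¹ m.
Vis-viva: v² = μ(2/r − 1/a) = 1.327×10²⁰ × (2.757×10⁻¹¹ − 1.089×10⁻¹²) = 3.515×10⁹ m²/s².
v = 59280 m/s = 59.28 km/s.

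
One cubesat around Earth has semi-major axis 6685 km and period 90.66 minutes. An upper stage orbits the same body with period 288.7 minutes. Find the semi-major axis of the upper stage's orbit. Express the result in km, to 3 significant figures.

a₂ ≈ 14500 km

Kepler's third law: a³ ∝ T², so a₂ = a₁ (T₂/T₁)^(2/3).
T₂/T₁ = 3.184, (T₂/T₁)^(2/3) = 2.164.
a₂ = 6685 × 2.164 = 14470 km.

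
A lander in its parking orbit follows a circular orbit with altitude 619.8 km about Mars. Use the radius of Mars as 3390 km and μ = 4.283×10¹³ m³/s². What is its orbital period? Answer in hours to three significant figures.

T ≈ 2.14 hours

r = 3390 + 619.8 = 4009.8 km = 4.0098×10⁶ m.
Kepler's third law: T = 2π√(r³/μ) = 2π√((4.010×10⁶)³ / 4.283×10¹³).
r³/μ = 1.505×10⁶ s², so T = 2π × 1.227×10³ = 7.709×10³ s.
Converting: 7.709×10³ s ÷ 3600 = 2.141 hours.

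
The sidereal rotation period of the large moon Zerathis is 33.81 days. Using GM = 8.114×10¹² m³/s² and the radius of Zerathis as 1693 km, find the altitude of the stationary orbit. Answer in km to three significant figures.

T = 33.81 days = 2.921×10⁶ s.
A synchronous orbit has period T, so by Kepler's third law a = (μT²/4π²)^(1/3).
μT²/4π² = 8.114×10¹² × (2.921×10⁶)² / 39.48 = 1.754×10²⁴ m³.
a = 1.206×10⁸ m = 1.2060×10⁵ km.
Altitude h = a − R = 1.2060×10⁵ − 1693 = 1.1890×10⁵ km.

h_sync ≈ 1.19×10⁵ km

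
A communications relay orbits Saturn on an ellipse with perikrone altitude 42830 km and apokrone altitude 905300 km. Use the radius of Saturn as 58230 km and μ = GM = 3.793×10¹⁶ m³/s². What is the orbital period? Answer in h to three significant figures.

T ≈ 110 h

r_p = 58230 + 42830 = 101060 km = 1.0106×10⁸ m.
r_a = 58230 + 905300 = 963530 km = 9.6353×10⁸ m.
Semi-major axis a = (r_p + r_a)/2 = (1.0106×10⁵ + 9.6353×10⁵)/2 = 5.3230×10⁵ km = 5.323×10⁸ m.
By Kepler's third law T = 2π√(a³/μ) = 2π × 6.306×10⁴ = 3.962×10⁵ s.
= 110.1 h.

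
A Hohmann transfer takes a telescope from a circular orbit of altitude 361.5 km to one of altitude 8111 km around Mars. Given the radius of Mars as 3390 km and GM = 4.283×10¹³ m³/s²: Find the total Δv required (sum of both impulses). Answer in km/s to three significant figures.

r₁ = 3390 + 361.5 = 3751.5 km = 3.7515×10⁶ m.
r₂ = 3390 + 8111 = 11501 km = 1.1501×10⁷ m.
Transfer ellipse a_t = (r₁ + r₂)/2 = 7.626×10⁶ m.
At r₁: circular v_c1 = √(μ/r₁) = 3379 m/s; transfer-periapsis v_p = √[μ(2/r₁ − 1/a_t)] = 4149 m/s.
Δv₁ = v_p − v_c1 = 770.5 m/s.
At r₂: circular v_c2 = √(μ/r₂) = 1930 m/s; transfer-apoapsis v_a = √[μ(2/r₂ − 1/a_t)] = 1353 m/s.
Δv₂ = v_c2 − v_a = 576.3 m/s.
Total Δv = Δv₁ + Δv₂ = 1347 m/s = 1.347 km/s.

Δv_total ≈ 1.35 km/s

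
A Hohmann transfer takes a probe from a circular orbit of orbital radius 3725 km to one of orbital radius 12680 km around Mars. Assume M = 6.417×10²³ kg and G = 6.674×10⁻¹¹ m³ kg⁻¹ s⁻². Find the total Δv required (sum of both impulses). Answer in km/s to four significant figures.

Δv_total ≈ 1.424 km/s

μ = GM = 6.674×10⁻¹¹ × 6.417×10²³ = 4.283×10¹³ m³/s².
r₁ = 3725 km = 3.725×10⁶ m.
r₂ = 12680 km = 1.268×10⁷ m.
Transfer ellipse a_t = (r₁ + r₂)/2 = 8.202×10⁶ m.
At r₁: circular v_c1 = √(μ/r₁) = 3391 m/s; transfer-periapsis v_p = √[μ(2/r₁ − 1/a_t)] = 4216 m/s.
Δv₁ = v_p − v_c1 = 825.1 m/s.
At r₂: circular v_c2 = √(μ/r₂) = 1838 m/s; transfer-apoapsis v_a = √[μ(2/r₂ − 1/a_t)] = 1238 m/s.
Δv₂ = v_c2 − v_a = 599.3 m/s.
Total Δv = Δv₁ + Δv₂ = 1424 m/s = 1.424 km/s.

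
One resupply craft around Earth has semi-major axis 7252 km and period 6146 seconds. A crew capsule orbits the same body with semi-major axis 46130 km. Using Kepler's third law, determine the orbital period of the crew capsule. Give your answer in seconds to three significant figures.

Kepler's third law: T² ∝ a³, so T₂ = T₁ (a₂/a₁)^(3/2).
a₂/a₁ = 6.361, (a₂/a₁)^(3/2) = 16.04.
T₂ = 6146 × 16.04 = 98600 seconds.

T₂ ≈ 98600 seconds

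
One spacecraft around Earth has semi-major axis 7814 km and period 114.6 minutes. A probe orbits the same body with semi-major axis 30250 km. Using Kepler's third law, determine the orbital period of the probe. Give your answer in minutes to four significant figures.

T₂ ≈ 872.9 minutes

Kepler's third law: T² ∝ a³, so T₂ = T₁ (a₂/a₁)^(3/2).
a₂/a₁ = 3.871, (a₂/a₁)^(3/2) = 7.617.
T₂ = 114.6 × 7.617 = 872.9 minutes.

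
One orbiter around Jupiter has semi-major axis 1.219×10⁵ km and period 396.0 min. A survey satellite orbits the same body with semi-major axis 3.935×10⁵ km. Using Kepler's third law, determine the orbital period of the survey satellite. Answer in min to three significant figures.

T₂ ≈ 2300 min

Kepler's third law: T² ∝ a³, so T₂ = T₁ (a₂/a₁)^(3/2).
a₂/a₁ = 3.228, (a₂/a₁)^(3/2) = 5.800.
T₂ = 396.0 × 5.800 = 2297 min.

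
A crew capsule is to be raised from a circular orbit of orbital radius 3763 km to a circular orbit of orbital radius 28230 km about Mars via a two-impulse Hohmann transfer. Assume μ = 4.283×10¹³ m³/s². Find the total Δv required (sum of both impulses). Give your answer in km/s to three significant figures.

Δv_total ≈ 1.74 km/s

r₁ = 3763 km = 3.763×10⁶ m.
r₂ = 28230 km = 2.823×10⁷ m.
Transfer ellipse a_t = (r₁ + r₂)/2 = 1.600×10⁷ m.
At r₁: circular v_c1 = √(μ/r₁) = 3374 m/s; transfer-periapsis v_p = √[μ(2/r₁ − 1/a_t)] = 4482 m/s.
Δv₁ = v_p − v_c1 = 1108 m/s.
At r₂: circular v_c2 = √(μ/r₂) = 1232 m/s; transfer-apoapsis v_a = √[μ(2/r₂ − 1/a_t)] = 597.4 m/s.
Δv₂ = v_c2 − v_a = 634.3 m/s.
Total Δv = Δv₁ + Δv₂ = 1742 m/s = 1.742 km/s.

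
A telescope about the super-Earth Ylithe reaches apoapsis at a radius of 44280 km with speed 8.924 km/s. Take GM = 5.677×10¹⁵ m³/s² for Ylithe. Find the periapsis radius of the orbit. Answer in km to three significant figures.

periapsis radius ≈ 19900 km

r_a = 4.428×10⁷ m.
Specific energy ε = v²/2 − μ/r = -8.839×10⁷ J/kg, so a = −μ/(2ε) = 3.211×10⁷ m.
The apsides satisfy r_p + r_a = 2a, so the periapsis radius is 2a − r_a = 1.995×10⁷ m = 19948 km.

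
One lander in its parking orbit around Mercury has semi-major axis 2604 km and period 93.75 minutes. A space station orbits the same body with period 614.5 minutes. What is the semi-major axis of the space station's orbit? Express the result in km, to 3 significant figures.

Kepler's third law: a³ ∝ T², so a₂ = a₁ (T₂/T₁)^(2/3).
T₂/T₁ = 6.555, (T₂/T₁)^(2/3) = 3.502.
a₂ = 2604 × 3.502 = 9120 km.

a₂ ≈ 9120 km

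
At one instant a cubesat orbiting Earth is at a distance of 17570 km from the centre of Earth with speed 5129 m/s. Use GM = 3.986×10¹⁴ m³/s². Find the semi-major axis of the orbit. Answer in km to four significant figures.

a ≈ 20910 km

r = 1.757×10⁷ m.
Specific orbital energy ε = v²/2 − μ/r = (5129)²/2 − 3.986×10¹⁴/1.757×10⁷ = -9.533×10⁶ J/kg.
Since ε = −μ/(2a), a = −μ/(2ε) = 2.091×10⁷ m = 20906 km.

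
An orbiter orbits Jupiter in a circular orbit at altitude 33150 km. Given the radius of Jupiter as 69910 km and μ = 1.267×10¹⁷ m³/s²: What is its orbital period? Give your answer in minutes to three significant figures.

T ≈ 308 minutes

r = 69910 + 33150 = 103060 km = 1.0306×10⁸ m.
Kepler's third law: T = 2π√(r³/μ) = 2π√((1.031×10⁸)³ / 1.267×10¹⁷).
r³/μ = 8.640×10⁶ s², so T = 2π × 2.939×10³ = 1.847×10⁴ s.
Converting: 1.847×10⁴ s ÷ 60.00 = 307.8 minutes.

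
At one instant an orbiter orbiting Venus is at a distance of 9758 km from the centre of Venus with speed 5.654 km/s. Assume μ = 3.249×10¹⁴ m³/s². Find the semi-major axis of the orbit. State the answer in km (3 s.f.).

a ≈ 9380 km

r = 9.758×10⁶ m.
Specific orbital energy ε = v²/2 − μ/r = (5654)²/2 − 3.249×10¹⁴/9.758×10⁶ = -1.731×10⁷ J/kg.
Since ε = −μ/(2a), a = −μ/(2ε) = 9.384×10⁶ m = 9383.7 km.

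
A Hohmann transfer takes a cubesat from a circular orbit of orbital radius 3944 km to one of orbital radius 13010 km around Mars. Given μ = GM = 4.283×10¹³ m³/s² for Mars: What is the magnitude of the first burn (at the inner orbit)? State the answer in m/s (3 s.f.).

r₁ = 3944 km = 3.944×10⁶ m.
r₂ = 13010 km = 1.301×10⁷ m.
Transfer ellipse a_t = (r₁ + r₂)/2 = 8.477×10⁶ m.
At r₁: circular v_c1 = √(μ/r₁) = 3295 m/s; transfer-periapsis v_p = √[μ(2/r₁ − 1/a_t)] = 4082 m/s.
Δv₁ = v_p − v_c1 = 787.1 m/s.

Δv ≈ 787 m/s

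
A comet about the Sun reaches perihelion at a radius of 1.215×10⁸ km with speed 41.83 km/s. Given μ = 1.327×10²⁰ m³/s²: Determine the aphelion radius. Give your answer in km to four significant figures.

aphelion radius ≈ 4.892×10⁸ km

r_p = 1.215×10¹¹ m.
Specific energy ε = v²/2 − μ/r = -2.173×10⁸ J/kg, so a = −μ/(2ε) = 3.053×10¹¹ m.
The apsides satisfy r_p + r_a = 2a, so the aphelion radius is 2a − r_p = 4.892×10¹¹ m = 4.8916×10⁸ km.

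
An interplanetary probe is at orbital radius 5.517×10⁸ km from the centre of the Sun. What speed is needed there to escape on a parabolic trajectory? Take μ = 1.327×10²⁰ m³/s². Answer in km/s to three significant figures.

r = 5.517×10⁸ km = 5.517×10¹¹ m.
Escape speed v_esc = √(2μ/r) = √(2 × 1.327×10²⁰ / 5.517×10¹¹) = √(4.811×10⁸) = 21930 m/s.
= 21.93 km/s.

v_esc ≈ 21.9 km/s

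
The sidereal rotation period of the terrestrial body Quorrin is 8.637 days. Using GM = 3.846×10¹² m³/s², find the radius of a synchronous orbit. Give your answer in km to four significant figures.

T = 8.637 days = 7.462×10⁵ s.
A synchronous orbit has period T, so by Kepler's third law a = (μT²/4π²)^(1/3).
μT²/4π² = 3.846×10¹² × (7.462×10⁵)² / 39.48 = 5.425×10²² m³.
a = 3.786×10⁷ m = 37856 km.

r_sync ≈ 37860 km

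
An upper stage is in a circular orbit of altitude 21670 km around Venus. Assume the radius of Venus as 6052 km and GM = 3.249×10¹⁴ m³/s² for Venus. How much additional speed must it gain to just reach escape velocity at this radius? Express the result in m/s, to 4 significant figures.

Δv ≈ 1418 m/s

r = 6052 + 21670 = 27722 km = 2.7722×10⁷ m.
Circular speed v_c = √(μ/r) = 3423 m/s.
Escape speed v_esc = √(2μ/r) = √2 × v_c = 4841 m/s.
Δv = v_esc − v_c = 1418 m/s.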